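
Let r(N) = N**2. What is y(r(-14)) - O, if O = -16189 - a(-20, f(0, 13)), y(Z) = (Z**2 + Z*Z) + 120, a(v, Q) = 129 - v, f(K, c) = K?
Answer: 93290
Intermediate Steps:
y(Z) = 120 + 2*Z**2 (y(Z) = (Z**2 + Z**2) + 120 = 2*Z**2 + 120 = 120 + 2*Z**2)
O = -16338 (O = -16189 - (129 - 1*(-20)) = -16189 - (129 + 20) = -16189 - 1*149 = -16189 - 149 = -16338)
y(r(-14)) - O = (120 + 2*((-14)**2)**2) - 1*(-16338) = (120 + 2*196**2) + 16338 = (120 + 2*38416) + 16338 = (120 + 76832) + 16338 = 76952 + 16338 = 93290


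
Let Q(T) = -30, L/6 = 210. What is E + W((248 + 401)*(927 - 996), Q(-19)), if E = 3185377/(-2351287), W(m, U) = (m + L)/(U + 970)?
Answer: -105324615907/2210209780 ≈ -47.654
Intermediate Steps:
L = 1260 (L = 6*210 = 1260)
W(m, U) = (1260 + m)/(970 + U) (W(m, U) = (m + 1260)/(U + 970) = (1260 + m)/(970 + U))
E = -3185377/2351287 (E = 3185377*(-1/2351287) = -3185377/2351287 ≈ -1.3547)
E + W((248 + 401)*(927 - 996), Q(-19)) = -3185377/2351287 + (1260 + (248 + 401)*(927 - 996))/(970 - 30) = -3185377/2351287 + (1260 + 649*(-69))/940 = -3185377/2351287 + (1260 - 44781)/940 = -3185377/2351287 + (1/940)*(-43521) = -3185377/2351287 - 43521/940 = -105324615907/2210209780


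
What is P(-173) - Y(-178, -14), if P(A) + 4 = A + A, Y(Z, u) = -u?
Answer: -364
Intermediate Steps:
P(A) = -4 + 2*A (P(A) = -4 + (A + A) = -4 + 2*A)
P(-173) - Y(-178, -14) = (-4 + 2*(-173)) - (-1)*(-14) = (-4 - 346) - 1*14 = -350 - 14 = -364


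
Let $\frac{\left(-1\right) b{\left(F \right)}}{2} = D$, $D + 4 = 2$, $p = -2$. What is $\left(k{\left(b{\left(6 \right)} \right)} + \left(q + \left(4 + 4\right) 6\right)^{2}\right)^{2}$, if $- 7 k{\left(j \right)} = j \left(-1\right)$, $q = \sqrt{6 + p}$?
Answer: $\frac{306390016}{49} \approx 6.2529 \cdot 10^{6}$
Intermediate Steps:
$D = -2$ ($D = -4 + 2 = -2$)
$b{\left(F \right)} = 4$ ($b{\left(F \right)} = \left(-2\right) \left(-2\right) = 4$)
$q = 2$ ($q = \sqrt{6 - 2} = \sqrt{4} = 2$)
$k{\left(j \right)} = \frac{j}{7}$ ($k{\left(j \right)} = - \frac{j \left(-1\right)}{7} = - \frac{\left(-1\right) j}{7} = \frac{j}{7}$)
$\left(k{\left(b{\left(6 \right)} \right)} + \left(q + \left(4 + 4\right) 6\right)^{2}\right)^{2} = \left(\frac{1}{7} \cdot 4 + \left(2 + \left(4 + 4\right) 6\right)^{2}\right)^{2} = \left(\frac{4}{7} + \left(2 + 8 \cdot 6\right)^{2}\right)^{2} = \left(\frac{4}{7} + \left(2 + 48\right)^{2}\right)^{2} = \left(\frac{4}{7} + 50^{2}\right)^{2} = \left(\frac{4}{7} + 2500\right)^{2} = \left(\frac{17504}{7}\right)^{2} = \frac{306390016}{49}$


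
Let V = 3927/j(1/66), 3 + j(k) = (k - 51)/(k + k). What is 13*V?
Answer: -102102/3371 ≈ -30.288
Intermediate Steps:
j(k) = -3 + (-51 + k)/(2*k) (j(k) = -3 + (k - 51)/(k + k) = -3 + (-51 + k)/((2*k)) = -3 + (-51 + k)*(1/(2*k)) = -3 + (-51 + k)/(2*k))
V = -7854/3371 (V = 3927/(((-51 - 5/66)/(2*(1/66)))) = 3927/(((-51 - 5*1/66)/(2*(1/66)))) = 3927/(((½)*66*(-51 - 5/66))) = 3927/(((½)*66*(-3371/66))) = 3927/(-3371/2) = 3927*(-2/3371) = -7854/3371 ≈ -2.3299)
13*V = 13*(-7854/3371) = -102102/3371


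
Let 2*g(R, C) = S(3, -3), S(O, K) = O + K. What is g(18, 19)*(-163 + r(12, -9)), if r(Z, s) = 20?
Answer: 0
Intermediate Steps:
S(O, K) = K + O
g(R, C) = 0 (g(R, C) = (-3 + 3)/2 = (1/2)*0 = 0)
g(18, 19)*(-163 + r(12, -9)) = 0*(-163 + 20) = 0*(-143) = 0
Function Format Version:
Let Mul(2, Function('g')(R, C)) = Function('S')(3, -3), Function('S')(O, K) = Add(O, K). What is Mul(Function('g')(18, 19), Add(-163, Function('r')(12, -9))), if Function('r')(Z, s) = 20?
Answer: 0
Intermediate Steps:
Function('S')(O, K) = Add(K, O)
Function('g')(R, C) = 0 (Function('g')(R, C) = Mul(Rational(1, 2), Add(-3, 3)) = Mul(Rational(1, 2), 0) = 0)
Mul(Function('g')(18, 19), Add(-163, Function('r')(12, -9))) = Mul(0, Add(-163, 20)) = Mul(0, -143) = 0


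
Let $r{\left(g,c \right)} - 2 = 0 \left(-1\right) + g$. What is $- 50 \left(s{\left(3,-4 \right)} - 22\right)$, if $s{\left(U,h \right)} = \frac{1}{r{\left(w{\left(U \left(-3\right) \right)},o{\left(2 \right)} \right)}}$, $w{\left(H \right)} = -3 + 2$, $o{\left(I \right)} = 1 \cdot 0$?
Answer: $1050$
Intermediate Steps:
$o{\left(I \right)} = 0$
$w{\left(H \right)} = -1$
$r{\left(g,c \right)} = 2 + g$ ($r{\left(g,c \right)} = 2 + \left(0 \left(-1\right) + g\right) = 2 + \left(0 + g\right) = 2 + g$)
$s{\left(U,h \right)} = 1$ ($s{\left(U,h \right)} = \frac{1}{2 - 1} = 1^{-1} = 1$)
$- 50 \left(s{\left(3,-4 \right)} - 22\right) = - 50 \left(1 - 22\right) = \left(-50\right) \left(-21\right) = 1050$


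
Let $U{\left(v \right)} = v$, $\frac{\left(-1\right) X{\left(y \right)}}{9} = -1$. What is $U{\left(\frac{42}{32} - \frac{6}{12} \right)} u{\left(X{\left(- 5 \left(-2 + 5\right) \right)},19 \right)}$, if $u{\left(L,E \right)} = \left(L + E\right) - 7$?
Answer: $\frac{273}{16} \approx 17.063$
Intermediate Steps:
$X{\left(y \right)} = 9$ ($X{\left(y \right)} = \left(-9\right) \left(-1\right) = 9$)
$u{\left(L,E \right)} = -7 + E + L$ ($u{\left(L,E \right)} = \left(E + L\right) - 7 = -7 + E + L$)
$U{\left(\frac{42}{32} - \frac{6}{12} \right)} u{\left(X{\left(- 5 \left(-2 + 5\right) \right)},19 \right)} = \left(\frac{42}{32} - \frac{6}{12}\right) \left(-7 + 19 + 9\right) = \left(42 \cdot \frac{1}{32} - \frac{1}{2}\right) 21 = \left(\frac{21}{16} - \frac{1}{2}\right) 21 = \frac{13}{16} \cdot 21 = \frac{273}{16}$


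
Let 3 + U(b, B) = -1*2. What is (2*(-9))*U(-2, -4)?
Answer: 90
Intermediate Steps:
U(b, B) = -5 (U(b, B) = -3 - 1*2 = -3 - 2 = -5)
(2*(-9))*U(-2, -4) = (2*(-9))*(-5) = -18*(-5) = 90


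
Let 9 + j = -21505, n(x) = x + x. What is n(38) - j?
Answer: 21590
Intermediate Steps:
n(x) = 2*x
j = -21514 (j = -9 - 21505 = -21514)
n(38) - j = 2*38 - 1*(-21514) = 76 + 21514 = 21590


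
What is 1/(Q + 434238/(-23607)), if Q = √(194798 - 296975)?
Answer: -1139006274/6347869872013 - 185763483*I*√11353/6347869872013 ≈ -0.00017943 - 0.0031181*I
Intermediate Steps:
Q = 3*I*√11353 (Q = √(-102177) = 3*I*√11353 ≈ 319.65*I)
1/(Q + 434238/(-23607)) = 1/(3*I*√11353 + 434238/(-23607)) = 1/(3*I*√11353 + 434238*(-1/23607)) = 1/(3*I*√11353 - 144746/7869) = 1/(-144746/7869 + 3*I*√11353)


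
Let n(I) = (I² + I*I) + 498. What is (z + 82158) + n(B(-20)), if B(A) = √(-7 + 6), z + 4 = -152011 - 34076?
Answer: -103437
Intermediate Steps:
z = -186091 (z = -4 + (-152011 - 34076) = -4 - 186087 = -186091)
B(A) = I (B(A) = √(-1) = I)
n(I) = 498 + 2*I² (n(I) = (I² + I²) + 498 = 2*I² + 498 = 498 + 2*I²)
(z + 82158) + n(B(-20)) = (-186091 + 82158) + (498 + 2*I²) = -103933 + (498 + 2*(-1)) = -103933 + (498 - 2) = -103933 + 496 = -103437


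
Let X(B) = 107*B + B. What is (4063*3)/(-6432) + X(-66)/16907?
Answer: -7634143/3295328 ≈ -2.3167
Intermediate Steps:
X(B) = 108*B
(4063*3)/(-6432) + X(-66)/16907 = (4063*3)/(-6432) + (108*(-66))/16907 = 12189*(-1/6432) - 7128*1/16907 = -4063/2144 - 648/1537 = -7634143/3295328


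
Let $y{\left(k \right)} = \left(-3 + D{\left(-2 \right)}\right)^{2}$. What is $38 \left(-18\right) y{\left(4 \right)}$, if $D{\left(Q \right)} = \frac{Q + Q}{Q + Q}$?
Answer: $-2736$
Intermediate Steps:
$D{\left(Q \right)} = 1$ ($D{\left(Q \right)} = \frac{2 Q}{2 Q} = 2 Q \frac{1}{2 Q} = 1$)
$y{\left(k \right)} = 4$ ($y{\left(k \right)} = \left(-3 + 1\right)^{2} = \left(-2\right)^{2} = 4$)
$38 \left(-18\right) y{\left(4 \right)} = 38 \left(-18\right) 4 = \left(-684\right) 4 = -2736$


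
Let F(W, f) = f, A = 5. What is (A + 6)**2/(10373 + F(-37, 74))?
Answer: 121/10447 ≈ 0.011582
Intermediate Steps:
(A + 6)**2/(10373 + F(-37, 74)) = (5 + 6)**2/(10373 + 74) = 11**2/10447 = (1/10447)*121 = 121/10447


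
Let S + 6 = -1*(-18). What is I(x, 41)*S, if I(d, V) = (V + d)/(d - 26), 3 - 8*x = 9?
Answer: -1932/107 ≈ -18.056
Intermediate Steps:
x = -¾ (x = 3/8 - ⅛*9 = 3/8 - 9/8 = -¾ ≈ -0.75000)
S = 12 (S = -6 - 1*(-18) = -6 + 18 = 12)
I(d, V) = (V + d)/(-26 + d)
I(x, 41)*S = ((41 - ¾)/(-26 - ¾))*12 = ((161/4)/(-107/4))*12 = -4/107*161/4*12 = -161/107*12 = -1932/107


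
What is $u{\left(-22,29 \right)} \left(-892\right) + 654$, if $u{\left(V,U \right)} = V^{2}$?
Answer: $-431074$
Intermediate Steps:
$u{\left(-22,29 \right)} \left(-892\right) + 654 = \left(-22\right)^{2} \left(-892\right) + 654 = 484 \left(-892\right) + 654 = -431728 + 654 = -431074$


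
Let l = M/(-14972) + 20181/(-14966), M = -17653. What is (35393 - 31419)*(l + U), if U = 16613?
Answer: 528322403919161/8002534 ≈ 6.6019e+7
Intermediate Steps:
l = -2711081/16005068 (l = -17653/(-14972) + 20181/(-14966) = -17653*(-1/14972) + 20181*(-1/14966) = 17653/14972 - 2883/2138 = -2711081/16005068 ≈ -0.16939)
(35393 - 31419)*(l + U) = (35393 - 31419)*(-2711081/16005068 + 16613) = 3974*(265889483603/16005068) = 528322403919161/8002534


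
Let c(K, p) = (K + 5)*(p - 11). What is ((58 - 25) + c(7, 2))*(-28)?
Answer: 2100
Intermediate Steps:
c(K, p) = (-11 + p)*(5 + K) (c(K, p) = (5 + K)*(-11 + p) = (-11 + p)*(5 + K))
((58 - 25) + c(7, 2))*(-28) = ((58 - 25) + (-55 - 11*7 + 5*2 + 7*2))*(-28) = (33 + (-55 - 77 + 10 + 14))*(-28) = (33 - 108)*(-28) = -75*(-28) = 2100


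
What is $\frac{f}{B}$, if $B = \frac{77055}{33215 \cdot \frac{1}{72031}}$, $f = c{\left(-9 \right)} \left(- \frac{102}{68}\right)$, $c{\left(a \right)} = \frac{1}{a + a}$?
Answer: $\frac{6643}{13320836892} \approx 4.9869 \cdot 10^{-7}$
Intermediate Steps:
$c{\left(a \right)} = \frac{1}{2 a}$
$f = \frac{1}{12}$ ($f = \frac{1}{2 \left(-9\right)} \left(- \frac{102}{68}\right) = \frac{1}{2} \left(- \frac{1}{9}\right) \left(\left(-102\right) \frac{1}{68}\right) = \left(- \frac{1}{18}\right) \left(- \frac{3}{2}\right) = \frac{1}{12} \approx 0.083333$)
$B = \frac{1110069741}{6643}$ ($B = \frac{77055}{33215 \cdot \frac{1}{72031}} = \frac{77055}{\frac{33215}{72031}} = 77055 \cdot \frac{72031}{33215} = \frac{1110069741}{6643} \approx 1.671 \cdot 10^{5}$)
$\frac{f}{B} = \frac{1}{12 \cdot \frac{1110069741}{6643}} = \frac{1}{12} \cdot \frac{6643}{1110069741} = \frac{6643}{13320836892}$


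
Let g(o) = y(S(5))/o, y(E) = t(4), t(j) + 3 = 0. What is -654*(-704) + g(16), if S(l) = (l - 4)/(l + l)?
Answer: 7366653/16 ≈ 4.6042e+5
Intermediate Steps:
S(l) = (-4 + l)/(2*l) (S(l) = (-4 + l)/((2*l)) = (-4 + l)*(1/(2*l)) = (-4 + l)/(2*l))
t(j) = -3 (t(j) = -3 + 0 = -3)
y(E) = -3
g(o) = -3/o
-654*(-704) + g(16) = -654*(-704) - 3/16 = 460416 - 3*1/16 = 460416 - 3/16 = 7366653/16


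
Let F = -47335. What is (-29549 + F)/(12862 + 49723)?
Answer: -76884/62585 ≈ -1.2285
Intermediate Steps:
(-29549 + F)/(12862 + 49723) = (-29549 - 47335)/(12862 + 49723) = -76884/62585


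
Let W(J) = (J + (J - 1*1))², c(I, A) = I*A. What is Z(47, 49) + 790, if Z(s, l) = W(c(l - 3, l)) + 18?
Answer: 20313857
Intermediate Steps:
c(I, A) = A*I
W(J) = (-1 + 2*J)² (W(J) = (J + (J - 1))² = (J + (-1 + J))² = (-1 + 2*J)²)
Z(s, l) = 18 + (-1 + 2*l*(-3 + l))² (Z(s, l) = (-1 + 2*(l*(l - 3)))² + 18 = (-1 + 2*(l*(-3 + l)))² + 18 = (-1 + 2*l*(-3 + l))² + 18 = 18 + (-1 + 2*l*(-3 + l))²)
Z(47, 49) + 790 = (18 + (-1 + 2*49*(-3 + 49))²) + 790 = (18 + (-1 + 2*49*46)²) + 790 = (18 + (-1 + 4508)²) + 790 = (18 + 4507²) + 790 = (18 + 20313049) + 790 = 20313067 + 790 = 20313857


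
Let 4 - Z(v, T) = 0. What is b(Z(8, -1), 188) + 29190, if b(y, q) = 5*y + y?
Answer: 29214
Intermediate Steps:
Z(v, T) = 4 (Z(v, T) = 4 - 1*0 = 4 + 0 = 4)
b(y, q) = 6*y
b(Z(8, -1), 188) + 29190 = 6*4 + 29190 = 24 + 29190 = 29214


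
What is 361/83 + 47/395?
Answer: 146496/32785 ≈ 4.4684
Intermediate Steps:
361/83 + 47/395 = 146496/32785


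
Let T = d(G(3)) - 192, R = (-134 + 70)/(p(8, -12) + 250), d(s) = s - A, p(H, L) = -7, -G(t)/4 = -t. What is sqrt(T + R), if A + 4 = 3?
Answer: 7*I*sqrt(2667)/27 ≈ 13.389*I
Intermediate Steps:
G(t) = 4*t (G(t) = -(-4)*t = 4*t)
A = -1 (A = -4 + 3 = -1)
d(s) = 1 + s (d(s) = s - 1*(-1) = s + 1 = 1 + s)
R = -64/243 (R = (-134 + 70)/(-7 + 250) = -64/243 ≈ -0.26337)
T = -179 (T = (1 + 4*3) - 192 = (1 + 12) - 192 = 13 - 192 = -179)
sqrt(T + R) = sqrt(-179 - 64/243) = sqrt(-43561/243) = 7*I*sqrt(2667)/27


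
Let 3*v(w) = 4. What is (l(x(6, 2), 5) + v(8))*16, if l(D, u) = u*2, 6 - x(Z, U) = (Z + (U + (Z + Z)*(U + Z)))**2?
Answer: 544/3 ≈ 181.33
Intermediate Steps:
v(w) = 4/3 (v(w) = (1/3)*4 = 4/3)
x(Z, U) = 6 - (U + Z + 2*Z*(U + Z))**2 (x(Z, U) = 6 - (Z + (U + (Z + Z)*(U + Z)))**2 = 6 - (Z + (U + (2*Z)*(U + Z)))**2 = 6 - (Z + (U + 2*Z*(U + Z)))**2 = 6 - (U + Z + 2*Z*(U + Z))**2)
l(D, u) = 2*u
(l(x(6, 2), 5) + v(8))*16 = (2*5 + 4/3)*16 = (10 + 4/3)*16 = (34/3)*16 = 544/3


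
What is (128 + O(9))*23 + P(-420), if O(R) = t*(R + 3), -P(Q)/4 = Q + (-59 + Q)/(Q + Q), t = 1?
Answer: 1028521/210 ≈ 4897.7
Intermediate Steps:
P(Q) = -4*Q - 2*(-59 + Q)/Q (P(Q) = -4*(Q + (-59 + Q)/(Q + Q)) = -4*(Q + (-59 + Q)/((2*Q))) = -4*(Q + (-59 + Q)*(1/(2*Q))) = -4*(Q + (-59 + Q)/(2*Q)) = -4*Q - 2*(-59 + Q)/Q)
O(R) = 3 + R (O(R) = 1*(R + 3) = 1*(3 + R) = 3 + R)
(128 + O(9))*23 + P(-420) = (128 + (3 + 9))*23 + (-2 - 4*(-420) + 118/(-420)) = (128 + 12)*23 + (-2 + 1680 + 118*(-1/420)) = 140*23 + (-2 + 1680 - 59/210) = 3220 + 352321/210 = 1028521/210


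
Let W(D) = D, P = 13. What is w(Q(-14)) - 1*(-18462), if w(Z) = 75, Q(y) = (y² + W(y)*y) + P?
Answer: 18537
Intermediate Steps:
Q(y) = 13 + 2*y² (Q(y) = (y² + y*y) + 13 = (y² + y²) + 13 = 2*y² + 13 = 13 + 2*y²)
w(Q(-14)) - 1*(-18462) = 75 - 1*(-18462) = 75 + 18462 = 18537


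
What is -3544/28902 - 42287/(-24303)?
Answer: 189341507/117067551 ≈ 1.6174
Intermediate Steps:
-3544/28902 - 42287/(-24303) = -3544*1/28902 - 42287*(-1/24303) = -1772/14451 + 42287/24303 = 189341507/117067551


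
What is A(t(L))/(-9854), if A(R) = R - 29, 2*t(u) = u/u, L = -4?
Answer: 57/19708 ≈ 0.0028922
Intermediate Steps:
t(u) = ½ (t(u) = (u/u)/2 = (½)*1 = ½)
A(R) = -29 + R
A(t(L))/(-9854) = (-29 + ½)/(-9854) = -57/2*(-1/9854) = 57/19708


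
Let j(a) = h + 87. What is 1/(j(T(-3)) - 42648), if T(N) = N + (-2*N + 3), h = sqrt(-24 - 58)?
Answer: -42561/1811438803 - I*sqrt(82)/1811438803 ≈ -2.3496e-5 - 4.999e-9*I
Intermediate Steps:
h = I*sqrt(82) (h = sqrt(-82) = I*sqrt(82) ≈ 9.0554*I)
T(N) = 3 - N (T(N) = N + (3 - 2*N) = 3 - N)
j(a) = 87 + I*sqrt(82) (j(a) = I*sqrt(82) + 87 = 87 + I*sqrt(82))
1/(j(T(-3)) - 42648) = 1/((87 + I*sqrt(82)) - 42648) = 1/(-42561 + I*sqrt(82))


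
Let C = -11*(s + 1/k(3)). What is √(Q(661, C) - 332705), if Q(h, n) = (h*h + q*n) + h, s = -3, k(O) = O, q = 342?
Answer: √114909 ≈ 338.98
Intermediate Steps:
C = 88/3 (C = -11*(-3 + 1/3) = -11*(-3 + ⅓) = -11*(-8/3) = 88/3 ≈ 29.333)
Q(h, n) = h + h² + 342*n (Q(h, n) = (h*h + 342*n) + h = (h² + 342*n) + h = h + h² + 342*n)
√(Q(661, C) - 332705) = √((661 + 661² + 342*(88/3)) - 332705) = √((661 + 436921 + 10032) - 332705) = √(447614 - 332705) = √114909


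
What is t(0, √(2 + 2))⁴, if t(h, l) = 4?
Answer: 256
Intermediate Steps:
t(0, √(2 + 2))⁴ = 4⁴ = 256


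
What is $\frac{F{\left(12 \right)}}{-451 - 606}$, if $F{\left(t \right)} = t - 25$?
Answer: $\frac{13}{1057} \approx 0.012299$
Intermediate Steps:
$F{\left(t \right)} = -25 + t$
$\frac{F{\left(12 \right)}}{-451 - 606} = \frac{-25 + 12}{-451 - 606} = \frac{1}{-1057} \left(-13\right) = \left(- \frac{1}{1057}\right) \left(-13\right) = \frac{13}{1057}$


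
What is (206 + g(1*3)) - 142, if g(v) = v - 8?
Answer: 59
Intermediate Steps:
g(v) = -8 + v
(206 + g(1*3)) - 142 = (206 + (-8 + 1*3)) - 142 = (206 + (-8 + 3)) - 142 = (206 - 5) - 142 = 201 - 142 = 59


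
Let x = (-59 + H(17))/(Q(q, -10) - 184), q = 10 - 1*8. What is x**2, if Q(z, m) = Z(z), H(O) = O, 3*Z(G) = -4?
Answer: 3969/77284 ≈ 0.051356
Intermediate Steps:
q = 2 (q = 10 - 8 = 2)
Z(G) = -4/3 (Z(G) = (1/3)*(-4) = -4/3)
Q(z, m) = -4/3
x = 63/278 (x = (-59 + 17)/(-4/3 - 184) = -42/(-556/3) = -42*(-3/556) = 63/278 ≈ 0.22662)
x**2 = (63/278)**2 = 3969/77284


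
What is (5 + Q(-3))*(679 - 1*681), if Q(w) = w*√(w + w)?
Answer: -10 + 6*I*√6 ≈ -10.0 + 14.697*I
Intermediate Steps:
Q(w) = √2*w^(3/2) (Q(w) = w*√(2*w) = w*(√2*√w) = √2*w^(3/2))
(5 + Q(-3))*(679 - 1*681) = (5 + √2*(-3)^(3/2))*(679 - 1*681) = (5 + √2*(-3*I*√3))*(679 - 681) = (5 - 3*I*√6)*(-2) = -10 + 6*I*√6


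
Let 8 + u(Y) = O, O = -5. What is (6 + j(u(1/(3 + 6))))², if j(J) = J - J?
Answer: 36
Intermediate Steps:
u(Y) = -13 (u(Y) = -8 - 5 = -13)
j(J) = 0
(6 + j(u(1/(3 + 6))))² = (6 + 0)² = 6² = 36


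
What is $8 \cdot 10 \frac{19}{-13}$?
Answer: $- \frac{1520}{13} \approx -116.92$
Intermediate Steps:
$8 \cdot 10 \frac{19}{-13} = 80 \cdot 19 \left(- \frac{1}{13}\right) = 80 \left(- \frac{19}{13}\right) = - \frac{1520}{13}$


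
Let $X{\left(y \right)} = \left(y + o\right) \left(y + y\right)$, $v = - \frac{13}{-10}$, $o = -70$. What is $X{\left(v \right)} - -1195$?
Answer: $\frac{50819}{50} \approx 1016.4$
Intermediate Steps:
$v = \frac{13}{10}$ ($v = \left(-13\right) \left(- \frac{1}{10}\right) = \frac{13}{10} \approx 1.3$)
$X{\left(y \right)} = 2 y \left(-70 + y\right)$ ($X{\left(y \right)} = \left(y - 70\right) \left(y + y\right) = \left(-70 + y\right) 2 y = 2 y \left(-70 + y\right)$)
$X{\left(v \right)} - -1195 = 2 \cdot \frac{13}{10} \left(-70 + \frac{13}{10}\right) - -1195 = 2 \cdot \frac{13}{10} \left(- \frac{687}{10}\right) + 1195 = - \frac{8931}{50} + 1195 = \frac{50819}{50}$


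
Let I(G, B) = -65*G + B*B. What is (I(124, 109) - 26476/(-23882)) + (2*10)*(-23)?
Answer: 40146939/11941 ≈ 3362.1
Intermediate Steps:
I(G, B) = B**2 - 65*G (I(G, B) = -65*G + B**2 = B**2 - 65*G)
(I(124, 109) - 26476/(-23882)) + (2*10)*(-23) = ((109**2 - 65*124) - 26476/(-23882)) + (2*10)*(-23) = ((11881 - 8060) - 26476*(-1/23882)) + 20*(-23) = (3821 + 13238/11941) - 460 = 45639799/11941 - 460 = 40146939/11941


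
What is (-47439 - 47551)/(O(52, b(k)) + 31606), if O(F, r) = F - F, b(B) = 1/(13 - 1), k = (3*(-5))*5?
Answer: -47495/15803 ≈ -3.0054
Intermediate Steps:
k = -75 (k = -15*5 = -75)
b(B) = 1/12
O(F, r) = 0
(-47439 - 47551)/(O(52, b(k)) + 31606) = (-47439 - 47551)/(0 + 31606) = -94990/31606 = -94990*1/31606 = -47495/15803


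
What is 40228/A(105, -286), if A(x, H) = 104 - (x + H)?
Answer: 40228/285 ≈ 141.15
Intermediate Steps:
A(x, H) = 104 - H - x (A(x, H) = 104 - (H + x) = 104 + (-H - x) = 104 - H - x)
40228/A(105, -286) = 40228/(104 - 1*(-286) - 1*105) = 40228/(104 + 286 - 105) = 40228/285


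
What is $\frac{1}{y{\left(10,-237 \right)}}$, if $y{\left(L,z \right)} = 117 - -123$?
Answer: $\frac{1}{240} \approx 0.0041667$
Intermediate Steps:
$y{\left(L,z \right)} = 240$ ($y{\left(L,z \right)} = 117 + 123 = 240$)
$\frac{1}{y{\left(10,-237 \right)}} = \frac{1}{240}$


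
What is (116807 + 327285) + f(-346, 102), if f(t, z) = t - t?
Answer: 444092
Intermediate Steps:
f(t, z) = 0
(116807 + 327285) + f(-346, 102) = (116807 + 327285) + 0 = 444092 + 0 = 444092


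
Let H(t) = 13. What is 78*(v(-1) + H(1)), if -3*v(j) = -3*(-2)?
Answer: 858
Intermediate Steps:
v(j) = -2 (v(j) = -(-1)*(-2) = -⅓*6 = -2)
78*(v(-1) + H(1)) = 78*(-2 + 13) = 78*11 = 858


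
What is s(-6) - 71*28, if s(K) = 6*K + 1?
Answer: -2023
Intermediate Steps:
s(K) = 1 + 6*K
s(-6) - 71*28 = (1 + 6*(-6)) - 71*28 = (1 - 36) - 1988 = -35 - 1988 = -2023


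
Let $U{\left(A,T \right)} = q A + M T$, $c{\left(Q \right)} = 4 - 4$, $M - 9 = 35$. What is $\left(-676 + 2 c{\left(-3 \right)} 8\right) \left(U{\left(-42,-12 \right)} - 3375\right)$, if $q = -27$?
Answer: $1871844$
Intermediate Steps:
$M = 44$ ($M = 9 + 35 = 44$)
$c{\left(Q \right)} = 0$
$U{\left(A,T \right)} = - 27 A + 44 T$
$\left(-676 + 2 c{\left(-3 \right)} 8\right) \left(U{\left(-42,-12 \right)} - 3375\right) = \left(-676 + 2 \cdot 0 \cdot 8\right) \left(\left(\left(-27\right) \left(-42\right) + 44 \left(-12\right)\right) - 3375\right) = \left(-676 + 0 \cdot 8\right) \left(\left(1134 - 528\right) - 3375\right) = \left(-676 + 0\right) \left(606 - 3375\right) = \left(-676\right) \left(-2769\right) = 1871844$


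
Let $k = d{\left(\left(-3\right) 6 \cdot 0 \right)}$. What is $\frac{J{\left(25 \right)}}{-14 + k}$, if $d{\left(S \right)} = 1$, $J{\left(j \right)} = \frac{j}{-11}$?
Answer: $\frac{25}{143} \approx 0.17483$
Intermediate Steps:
$J{\left(j \right)} = - \frac{j}{11}$ ($J{\left(j \right)} = j \left(- \frac{1}{11}\right) = - \frac{j}{11}$)
$k = 1$
$\frac{J{\left(25 \right)}}{-14 + k} = \frac{\left(- \frac{1}{11}\right) 25}{-14 + 1} = \frac{1}{-13} \left(- \frac{25}{11}\right) = \left(- \frac{1}{13}\right) \left(- \frac{25}{11}\right) = \frac{25}{143}$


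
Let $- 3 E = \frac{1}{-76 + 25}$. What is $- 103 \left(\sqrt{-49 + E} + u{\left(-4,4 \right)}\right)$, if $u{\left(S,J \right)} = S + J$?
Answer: $- \frac{206 i \sqrt{31858}}{51} \approx - 720.95 i$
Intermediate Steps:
$E = \frac{1}{153}$ ($E = - \frac{1}{3 \left(-76 + 25\right)} = - \frac{1}{3 \left(-51\right)} = \left(- \frac{1}{3}\right) \left(- \frac{1}{51}\right) = \frac{1}{153} \approx 0.0065359$)
$u{\left(S,J \right)} = J + S$
$- 103 \left(\sqrt{-49 + E} + u{\left(-4,4 \right)}\right) = - 103 \left(\sqrt{-49 + \frac{1}{153}} + \left(4 - 4\right)\right) = - 103 \left(\sqrt{- \frac{7496}{153}} + 0\right) = - 103 \left(\frac{2 i \sqrt{31858}}{51} + 0\right) = - 103 \frac{2 i \sqrt{31858}}{51} = - \frac{206 i \sqrt{31858}}{51}$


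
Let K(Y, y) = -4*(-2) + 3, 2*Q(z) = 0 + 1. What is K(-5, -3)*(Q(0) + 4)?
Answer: 99/2 ≈ 49.500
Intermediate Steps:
Q(z) = ½ (Q(z) = (0 + 1)/2 = (½)*1 = ½)
K(Y, y) = 11 (K(Y, y) = 8 + 3 = 11)
K(-5, -3)*(Q(0) + 4) = 11*(½ + 4) = 11*(9/2) = 99/2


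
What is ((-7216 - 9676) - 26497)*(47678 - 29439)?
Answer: -791371971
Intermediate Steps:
((-7216 - 9676) - 26497)*(47678 - 29439) = (-16892 - 26497)*18239 = -43389*18239 = -791371971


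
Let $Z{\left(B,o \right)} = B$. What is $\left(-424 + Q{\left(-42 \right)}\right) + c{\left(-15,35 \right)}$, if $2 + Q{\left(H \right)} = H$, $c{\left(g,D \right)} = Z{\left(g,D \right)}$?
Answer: $-483$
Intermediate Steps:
$c{\left(g,D \right)} = g$
$Q{\left(H \right)} = -2 + H$
$\left(-424 + Q{\left(-42 \right)}\right) + c{\left(-15,35 \right)} = \left(-424 - 44\right) - 15 = -468 - 15 = -483$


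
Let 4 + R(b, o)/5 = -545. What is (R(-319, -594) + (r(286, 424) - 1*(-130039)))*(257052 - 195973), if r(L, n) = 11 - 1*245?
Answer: 7760697740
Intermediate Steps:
R(b, o) = -2745 (R(b, o) = -20 + 5*(-545) = -20 - 2725 = -2745)
r(L, n) = -234 (r(L, n) = 11 - 245 = -234)
(R(-319, -594) + (r(286, 424) - 1*(-130039)))*(257052 - 195973) = (-2745 + (-234 - 1*(-130039)))*(257052 - 195973) = (-2745 + (-234 + 130039))*61079 = (-2745 + 129805)*61079 = 127060*61079 = 7760697740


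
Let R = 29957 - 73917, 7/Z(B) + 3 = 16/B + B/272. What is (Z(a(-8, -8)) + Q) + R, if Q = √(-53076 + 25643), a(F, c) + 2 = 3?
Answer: -155484616/3537 + I*√27433 ≈ -43959.0 + 165.63*I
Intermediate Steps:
a(F, c) = 1 (a(F, c) = -2 + 3 = 1)
Q = I*√27433 (Q = √(-27433) = I*√27433 ≈ 165.63*I)
Z(B) = 7/(-3 + 16/B + B/272) (Z(B) = 7/(-3 + (16/B + B/272)) = 7/(-3 + 16/B + B/272))
R = -43960
(Z(a(-8, -8)) + Q) + R = (1904*1/(4352 + 1² - 816*1) + I*√27433) - 43960 = (1904*1/(4352 + 1 - 816) + I*√27433) - 43960 = (1904*1/3537 + I*√27433) - 43960 = (1904*1*(1/3537) + I*√27433) - 43960 = (1904/3537 + I*√27433) - 43960 = -155484616/3537 + I*√27433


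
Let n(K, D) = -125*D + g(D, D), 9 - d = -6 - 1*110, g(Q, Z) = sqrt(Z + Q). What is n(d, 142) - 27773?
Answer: -45523 + 2*sqrt(71) ≈ -45506.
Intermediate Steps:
g(Q, Z) = sqrt(Q + Z)
d = 125 (d = 9 - (-6 - 1*110) = 9 - (-6 - 110) = 9 - 1*(-116) = 9 + 116 = 125)
n(K, D) = -125*D + sqrt(2)*sqrt(D) (n(K, D) = -125*D + sqrt(D + D) = -125*D + sqrt(2*D) = -125*D + sqrt(2)*sqrt(D))
n(d, 142) - 27773 = (-125*142 + sqrt(2)*sqrt(142)) - 27773 = (-17750 + 2*sqrt(71)) - 27773 = -45523 + 2*sqrt(71)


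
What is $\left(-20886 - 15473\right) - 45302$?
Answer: $-81661$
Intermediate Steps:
$\left(-20886 - 15473\right) - 45302 = -36359 - 45302 = -81661$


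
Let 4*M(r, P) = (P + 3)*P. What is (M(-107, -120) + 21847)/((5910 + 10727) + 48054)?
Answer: 25357/64691 ≈ 0.39197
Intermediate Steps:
M(r, P) = P*(3 + P)/4 (M(r, P) = ((P + 3)*P)/4 = ((3 + P)*P)/4 = (P*(3 + P))/4 = P*(3 + P)/4)
(M(-107, -120) + 21847)/((5910 + 10727) + 48054) = ((1/4)*(-120)*(3 - 120) + 21847)/((5910 + 10727) + 48054) = ((1/4)*(-120)*(-117) + 21847)/(16637 + 48054) = (3510 + 21847)/64691 = 25357*(1/64691) = 25357/64691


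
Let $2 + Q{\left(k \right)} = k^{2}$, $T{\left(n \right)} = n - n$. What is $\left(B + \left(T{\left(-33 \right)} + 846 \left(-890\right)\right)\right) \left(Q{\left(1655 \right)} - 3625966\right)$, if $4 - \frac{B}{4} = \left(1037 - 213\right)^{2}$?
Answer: $3076652712804$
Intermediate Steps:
$T{\left(n \right)} = 0$
$B = -2715888$ ($B = 16 - 4 \left(1037 - 213\right)^{2} = 16 - 4 \cdot 824^{2} = 16 - 2715904 = -2715888$)
$Q{\left(k \right)} = -2 + k^{2}$
$\left(B + \left(T{\left(-33 \right)} + 846 \left(-890\right)\right)\right) \left(Q{\left(1655 \right)} - 3625966\right) = \left(-2715888 + \left(0 + 846 \left(-890\right)\right)\right) \left(\left(-2 + 1655^{2}\right) - 3625966\right) = \left(-2715888 + \left(0 - 752940\right)\right) \left(\left(-2 + 2739025\right) - 3625966\right) = \left(-2715888 - 752940\right) \left(2739023 - 3625966\right) = \left(-3468828\right) \left(-886943\right) = 3076652712804$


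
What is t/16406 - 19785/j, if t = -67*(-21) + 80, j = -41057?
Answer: 385644469/673581142 ≈ 0.57253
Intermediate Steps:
t = 1487 (t = 1407 + 80 = 1487)
t/16406 - 19785/j = 1487/16406 - 19785/(-41057) = 1487*(1/16406) - 19785*(-1/41057) = 1487/16406 + 19785/41057 = 385644469/673581142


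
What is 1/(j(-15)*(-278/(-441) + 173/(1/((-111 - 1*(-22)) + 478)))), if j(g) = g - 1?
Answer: -441/474852080 ≈ -9.2871e-7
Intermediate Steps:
j(g) = -1 + g
1/(j(-15)*(-278/(-441) + 173/(1/((-111 - 1*(-22)) + 478)))) = 1/((-1 - 15)*(-278/(-441) + 173/(1/((-111 - 1*(-22)) + 478)))) = 1/((-16)*(-278*(-1/441) + 173/(1/((-111 + 22) + 478)))) = -1/(16*(278/441 + 173/(1/(-89 + 478)))) = -1/(16*(278/441 + 173/(1/389))) = -1/(16*(278/441 + 173*389)) = -1/(16*(278/441 + 67297)) = -1/(16*29678255/441) = -1/16*441/29678255 = -441/474852080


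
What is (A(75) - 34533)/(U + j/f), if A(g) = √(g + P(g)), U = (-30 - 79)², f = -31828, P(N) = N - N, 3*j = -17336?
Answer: -824337243/283615685 + 23871*√3/56723137 ≈ -2.9058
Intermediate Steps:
j = -17336/3 (j = (⅓)*(-17336) = -17336/3 ≈ -5778.7)
P(N) = 0
U = 11881 (U = (-109)² = 11881)
A(g) = √g (A(g) = √(g + 0) = √g)
(A(75) - 34533)/(U + j/f) = (√75 - 34533)/(11881 - 17336/3/(-31828)) = (5*√3 - 34533)/(11881 - 17336/3*(-1/31828)) = (-34533 + 5*√3)/(11881 + 4334/23871) = (-34533 + 5*√3)/(283615685/23871) = (-34533 + 5*√3)*(23871/283615685) = -824337243/283615685 + 23871*√3/56723137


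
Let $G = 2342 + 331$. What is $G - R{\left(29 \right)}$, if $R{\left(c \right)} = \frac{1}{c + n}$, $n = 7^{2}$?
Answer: $\frac{208493}{78} \approx 2673.0$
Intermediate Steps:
$n = 49$
$R{\left(c \right)} = \frac{1}{49 + c}$ ($R{\left(c \right)} = \frac{1}{c + 49} = \frac{1}{49 + c}$)
$G = 2673$
$G - R{\left(29 \right)} = 2673 - \frac{1}{49 + 29} = 2673 - \frac{1}{78} = \frac{208493}{78}$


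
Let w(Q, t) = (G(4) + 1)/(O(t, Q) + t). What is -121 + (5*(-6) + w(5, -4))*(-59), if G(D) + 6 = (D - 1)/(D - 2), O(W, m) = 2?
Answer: 6183/4 ≈ 1545.8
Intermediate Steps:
G(D) = -6 + (-1 + D)/(-2 + D) (G(D) = -6 + (D - 1)/(D - 2) = -6 + (-1 + D)/(-2 + D))
w(Q, t) = -7/(2*(2 + t)) (w(Q, t) = ((11 - 5*4)/(-2 + 4) + 1)/(2 + t) = ((11 - 20)/2 + 1)/(2 + t) = ((½)*(-9) + 1)/(2 + t) = (-9/2 + 1)/(2 + t) = -7/(2*(2 + t)))
-121 + (5*(-6) + w(5, -4))*(-59) = -121 + (5*(-6) - 7/(4 + 2*(-4)))*(-59) = -121 + (-30 - 7/(4 - 8))*(-59) = -121 + (-30 - 7/(-4))*(-59) = -121 + (-30 - 7*(-¼))*(-59) = -121 + (-30 + 7/4)*(-59) = -121 - 113/4*(-59) = -121 + 6667/4 = 6183/4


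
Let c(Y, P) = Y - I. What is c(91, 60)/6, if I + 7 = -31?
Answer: 43/2 ≈ 21.500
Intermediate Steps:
I = -38 (I = -7 - 31 = -38)
c(Y, P) = 38 + Y (c(Y, P) = Y - 1*(-38) = Y + 38 = 38 + Y)
c(91, 60)/6 = (38 + 91)/6 = 129*(⅙) = 43/2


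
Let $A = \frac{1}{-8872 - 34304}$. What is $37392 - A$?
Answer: $\frac{1614436993}{43176} \approx 37392.0$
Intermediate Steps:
$A = - \frac{1}{43176}$ ($A = \frac{1}{-43176} = - \frac{1}{43176} \approx -2.3161 \cdot 10^{-5}$)
$37392 - A = 37392 - - \frac{1}{43176} = 37392 + \frac{1}{43176} = \frac{1614436993}{43176}$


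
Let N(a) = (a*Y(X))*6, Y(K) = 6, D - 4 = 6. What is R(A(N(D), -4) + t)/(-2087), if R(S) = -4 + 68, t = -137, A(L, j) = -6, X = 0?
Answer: -64/2087 ≈ -0.030666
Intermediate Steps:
D = 10 (D = 4 + 6 = 10)
N(a) = 36*a (N(a) = (a*6)*6 = (6*a)*6 = 36*a)
R(S) = 64
R(A(N(D), -4) + t)/(-2087) = 64/(-2087) = 64*(-1/2087) = -64/2087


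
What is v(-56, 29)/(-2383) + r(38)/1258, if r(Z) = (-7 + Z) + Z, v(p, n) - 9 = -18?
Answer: 175749/2997814 ≈ 0.058626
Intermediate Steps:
v(p, n) = -9 (v(p, n) = 9 - 18 = -9)
r(Z) = -7 + 2*Z
v(-56, 29)/(-2383) + r(38)/1258 = -9/(-2383) + (-7 + 2*38)/1258 = -9*(-1/2383) + (-7 + 76)*(1/1258) = 9/2383 + 69*(1/1258) = 9/2383 + 69/1258 = 175749/2997814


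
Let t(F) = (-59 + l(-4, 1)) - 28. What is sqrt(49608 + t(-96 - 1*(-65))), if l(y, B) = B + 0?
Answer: sqrt(49522) ≈ 222.54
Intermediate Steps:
l(y, B) = B
t(F) = -86 (t(F) = (-59 + 1) - 28 = -58 - 28 = -86)
sqrt(49608 + t(-96 - 1*(-65))) = sqrt(49608 - 86) = sqrt(49522)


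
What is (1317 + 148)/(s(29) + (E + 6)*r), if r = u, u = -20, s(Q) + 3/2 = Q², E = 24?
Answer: 2930/479 ≈ 6.1169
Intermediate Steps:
s(Q) = -3/2 + Q²
r = -20
(1317 + 148)/(s(29) + (E + 6)*r) = (1317 + 148)/((-3/2 + 29²) + (24 + 6)*(-20)) = 1465/((-3/2 + 841) + 30*(-20)) = 1465/(1679/2 - 600) = 1465/(479/2) = 1465*(2/479) = 2930/479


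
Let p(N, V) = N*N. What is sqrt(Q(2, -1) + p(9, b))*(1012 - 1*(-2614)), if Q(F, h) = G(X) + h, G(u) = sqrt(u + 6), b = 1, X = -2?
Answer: 3626*sqrt(82) ≈ 32835.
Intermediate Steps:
G(u) = sqrt(6 + u)
p(N, V) = N**2
Q(F, h) = 2 + h (Q(F, h) = sqrt(6 - 2) + h = sqrt(4) + h = 2 + h)
sqrt(Q(2, -1) + p(9, b))*(1012 - 1*(-2614)) = sqrt((2 - 1) + 9**2)*(1012 - 1*(-2614)) = sqrt(1 + 81)*(1012 + 2614) = sqrt(82)*3626 = 3626*sqrt(82)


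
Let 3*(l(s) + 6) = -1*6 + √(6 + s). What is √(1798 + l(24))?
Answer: √(16110 + 3*√30)/3 ≈ 42.330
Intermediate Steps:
l(s) = -8 + √(6 + s)/3 (l(s) = -6 + (-1*6 + √(6 + s))/3 = -6 + (-6 + √(6 + s))/3 = -6 + (-2 + √(6 + s)/3) = -8 + √(6 + s)/3)
√(1798 + l(24)) = √(1798 + (-8 + √(6 + 24)/3)) = √(1798 + (-8 + √30/3)) = √(1790 + √30/3)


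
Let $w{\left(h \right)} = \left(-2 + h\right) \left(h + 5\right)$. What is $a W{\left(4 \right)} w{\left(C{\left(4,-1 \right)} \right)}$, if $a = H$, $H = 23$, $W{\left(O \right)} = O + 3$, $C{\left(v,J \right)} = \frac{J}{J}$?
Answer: $-966$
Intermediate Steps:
$C{\left(v,J \right)} = 1$
$W{\left(O \right)} = 3 + O$
$a = 23$
$w{\left(h \right)} = \left(-2 + h\right) \left(5 + h\right)$
$a W{\left(4 \right)} w{\left(C{\left(4,-1 \right)} \right)} = 23 \left(3 + 4\right) \left(-10 + 1^{2} + 3 \cdot 1\right) = 23 \cdot 7 \left(-10 + 1 + 3\right) = 161 \left(-6\right) = -966$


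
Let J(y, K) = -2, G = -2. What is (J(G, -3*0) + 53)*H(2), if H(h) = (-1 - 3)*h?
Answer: -408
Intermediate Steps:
H(h) = -4*h
(J(G, -3*0) + 53)*H(2) = (-2 + 53)*(-4*2) = 51*(-8) = -408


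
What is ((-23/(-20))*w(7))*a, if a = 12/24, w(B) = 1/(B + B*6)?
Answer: 23/1960 ≈ 0.011735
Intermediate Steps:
w(B) = 1/(7*B) (w(B) = 1/(B + 6*B) = 1/(7*B))
a = 1/2 (a = 12*(1/24) = 1/2 ≈ 0.50000)
((-23/(-20))*w(7))*a = ((-23/(-20))*((1/7)/7))*(1/2) = ((-23*(-1/20))*((1/7)*(1/7)))*(1/2) = ((23/20)*(1/49))*(1/2) = (23/980)*(1/2) = 23/1960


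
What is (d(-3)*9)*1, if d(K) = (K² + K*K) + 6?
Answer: 216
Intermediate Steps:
d(K) = 6 + 2*K² (d(K) = (K² + K²) + 6 = 2*K² + 6 = 6 + 2*K²)
(d(-3)*9)*1 = ((6 + 2*(-3)²)*9)*1 = ((6 + 2*9)*9)*1 = ((6 + 18)*9)*1 = (24*9)*1 = 216*1 = 216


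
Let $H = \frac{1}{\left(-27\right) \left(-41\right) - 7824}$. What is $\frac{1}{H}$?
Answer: $-6717$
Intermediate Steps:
$H = - \frac{1}{6717}$ ($H = \frac{1}{1107 - 7824} = \frac{1}{-6717} = - \frac{1}{6717} \approx -0.00014888$)
$\frac{1}{H} = \frac{1}{- \frac{1}{6717}} = -6717$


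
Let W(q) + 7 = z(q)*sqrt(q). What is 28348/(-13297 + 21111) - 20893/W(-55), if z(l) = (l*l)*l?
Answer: 21578997584128433/5948154460894568 - 3476072875*I*sqrt(55)/1522435234424 ≈ 3.6278 - 0.016933*I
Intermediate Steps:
z(l) = l**3 (z(l) = l**2*l = l**3)
W(q) = -7 + q**(7/2) (W(q) = -7 + q**3*sqrt(q) = -7 + q**(7/2))
28348/(-13297 + 21111) - 20893/W(-55) = 28348/(-13297 + 21111) - 20893/(-7 + (-55)**(7/2)) = 28348/7814 - 20893/(-7 - 166375*I*sqrt(55)) = 28348*(1/7814) - 20893/(-7 - 166375*I*sqrt(55)) = 14174/3907 - 20893/(-7 - 166375*I*sqrt(55))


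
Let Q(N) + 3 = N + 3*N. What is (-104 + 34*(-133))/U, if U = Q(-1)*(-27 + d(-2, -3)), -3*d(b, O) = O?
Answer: -2313/91 ≈ -25.418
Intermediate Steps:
Q(N) = -3 + 4*N (Q(N) = -3 + (N + 3*N) = -3 + 4*N)
d(b, O) = -O/3
U = 182 (U = (-3 + 4*(-1))*(-27 - 1/3*(-3)) = (-3 - 4)*(-27 + 1) = -7*(-26) = 182)
(-104 + 34*(-133))/U = (-104 + 34*(-133))/182 = (-104 - 4522)*(1/182) = -4626*1/182 = -2313/91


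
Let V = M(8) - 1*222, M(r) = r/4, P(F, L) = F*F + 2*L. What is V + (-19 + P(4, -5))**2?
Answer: -51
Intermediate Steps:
P(F, L) = F**2 + 2*L
M(r) = r/4 (M(r) = r*(1/4) = r/4)
V = -220 (V = (1/4)*8 - 1*222 = 2 - 222 = -220)
V + (-19 + P(4, -5))**2 = -220 + (-19 + (4**2 + 2*(-5)))**2 = -220 + (-19 + (16 - 10))**2 = -220 + (-19 + 6)**2 = -220 + (-13)**2 = -220 + 169 = -51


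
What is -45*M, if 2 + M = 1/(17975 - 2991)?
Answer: 1348515/14984 ≈ 89.997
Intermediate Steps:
M = -29967/14984 (M = -2 + 1/(17975 - 2991) = -2 + 1/14984 = -29967/14984 ≈ -1.9999)
-45*M = -45*(-29967/14984) = 1348515/14984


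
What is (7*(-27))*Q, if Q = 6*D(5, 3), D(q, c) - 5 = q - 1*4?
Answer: -6804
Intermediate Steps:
D(q, c) = 1 + q (D(q, c) = 5 + (q - 1*4) = 5 + (q - 4) = 5 + (-4 + q) = 1 + q)
Q = 36 (Q = 6*(1 + 5) = 6*6 = 36)
(7*(-27))*Q = (7*(-27))*36 = -189*36 = -6804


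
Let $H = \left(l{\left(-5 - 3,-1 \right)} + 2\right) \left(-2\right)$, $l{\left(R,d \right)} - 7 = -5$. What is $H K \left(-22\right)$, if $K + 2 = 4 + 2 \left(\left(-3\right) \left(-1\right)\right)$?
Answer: $1408$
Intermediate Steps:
$l{\left(R,d \right)} = 2$ ($l{\left(R,d \right)} = 7 - 5 = 2$)
$K = 8$ ($K = -2 + \left(4 + 2 \left(\left(-3\right) \left(-1\right)\right)\right) = -2 + \left(4 + 2 \cdot 3\right) = -2 + \left(4 + 6\right) = -2 + 10 = 8$)
$H = -8$ ($H = \left(2 + 2\right) \left(-2\right) = 4 \left(-2\right) = -8$)
$H K \left(-22\right) = \left(-8\right) 8 \left(-22\right) = \left(-64\right) \left(-22\right) = 1408$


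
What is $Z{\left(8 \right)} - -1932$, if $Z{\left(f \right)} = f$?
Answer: $1940$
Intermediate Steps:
$Z{\left(8 \right)} - -1932 = 8 - -1932 = 8 + 1932 = 1940$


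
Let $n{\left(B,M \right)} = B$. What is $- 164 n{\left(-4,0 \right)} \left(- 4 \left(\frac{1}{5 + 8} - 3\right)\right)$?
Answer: $\frac{99712}{13} \approx 7670.2$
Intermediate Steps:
$- 164 n{\left(-4,0 \right)} \left(- 4 \left(\frac{1}{5 + 8} - 3\right)\right) = \left(-164\right) \left(-4\right) \left(- 4 \left(\frac{1}{5 + 8} - 3\right)\right) = 656 \left(- 4 \left(\frac{1}{13} - 3\right)\right) = 656 \left(\left(-4\right) \left(- \frac{38}{13}\right)\right) = 656 \cdot \frac{152}{13} = \frac{99712}{13}$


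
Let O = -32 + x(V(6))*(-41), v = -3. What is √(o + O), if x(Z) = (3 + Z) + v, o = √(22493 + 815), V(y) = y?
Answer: √(-278 + 2*√5827) ≈ 11.195*I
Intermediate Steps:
o = 2*√5827 (o = √23308 = 2*√5827 ≈ 152.67)
x(Z) = Z (x(Z) = (3 + Z) - 3 = Z)
O = -278 (O = -32 + 6*(-41) = -32 - 246 = -278)
√(o + O) = √(2*√5827 - 278) = √(-278 + 2*√5827)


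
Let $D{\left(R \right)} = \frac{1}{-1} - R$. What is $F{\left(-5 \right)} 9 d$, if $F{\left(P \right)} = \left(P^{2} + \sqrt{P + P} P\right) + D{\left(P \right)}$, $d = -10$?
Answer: $-2610 + 450 i \sqrt{10} \approx -2610.0 + 1423.0 i$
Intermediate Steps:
$D{\left(R \right)} = -1 - R$
$F{\left(P \right)} = -1 + P^{2} - P + \sqrt{2} P^{\frac{3}{2}}$ ($F{\left(P \right)} = \left(P^{2} + \sqrt{P + P} P\right) - \left(1 + P\right) = \left(P^{2} + \sqrt{2 P} P\right) - \left(1 + P\right) = \left(P^{2} + \sqrt{2} \sqrt{P} P\right) - \left(1 + P\right) = \left(P^{2} + \sqrt{2} P^{\frac{3}{2}}\right) - \left(1 + P\right) = -1 + P^{2} - P + \sqrt{2} P^{\frac{3}{2}}$)
$F{\left(-5 \right)} 9 d = \left(-1 + \left(-5\right)^{2} - -5 + \sqrt{2} \left(-5\right)^{\frac{3}{2}}\right) 9 \left(-10\right) = \left(-1 + 25 + 5 + \sqrt{2} \left(- 5 i \sqrt{5}\right)\right) 9 \left(-10\right) = \left(-1 + 25 + 5 - 5 i \sqrt{10}\right) 9 \left(-10\right) = \left(29 - 5 i \sqrt{10}\right) 9 \left(-10\right) = \left(261 - 45 i \sqrt{10}\right) \left(-10\right) = -2610 + 450 i \sqrt{10}$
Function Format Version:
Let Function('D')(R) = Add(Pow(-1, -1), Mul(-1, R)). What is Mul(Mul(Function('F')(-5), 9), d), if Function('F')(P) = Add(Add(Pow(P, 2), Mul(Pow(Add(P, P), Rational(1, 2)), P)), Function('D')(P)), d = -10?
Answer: Add(-2610, Mul(450, I, Pow(10, Rational(1, 2)))) ≈ Add(-2610.0, Mul(1423.0, I))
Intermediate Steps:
Function('D')(R) = Add(-1, Mul(-1, R))
Function('F')(P) = Add(-1, Pow(P, 2), Mul(-1, P), Mul(Pow(2, Rational(1, 2)), Pow(P, Rational(3, 2)))) (Function('F')(P) = Add(Add(Pow(P, 2), Mul(Pow(Add(P, P), Rational(1, 2)), P)), Add(-1, Mul(-1, P))) = Add(Add(Pow(P, 2), Mul(Pow(Mul(2, P), Rational(1, 2)), P)), Add(-1, Mul(-1, P))) = Add(Add(Pow(P, 2), Mul(Mul(Pow(2, Rational(1, 2)), Pow(P, Rational(1, 2))), P)), Add(-1, Mul(-1, P))) = Add(Add(Pow(P, 2), Mul(Pow(2, Rational(1, 2)), Pow(P, Rational(3, 2)))), Add(-1, Mul(-1, P))) = Add(-1, Pow(P, 2), Mul(-1, P), Mul(Pow(2, Rational(1, 2)), Pow(P, Rational(3, 2)))))
Mul(Mul(Function('F')(-5), 9), d) = Mul(Mul(Add(-1, Pow(-5, 2), Mul(-1, -5), Mul(Pow(2, Rational(1, 2)), Pow(-5, Rational(3, 2)))), 9), -10) = Mul(Mul(Add(-1, 25, 5, Mul(Pow(2, Rational(1, 2)), Mul(-5, I, Pow(5, Rational(1, 2))))), 9), -10) = Mul(Mul(Add(-1, 25, 5, Mul(-5, I, Pow(10, Rational(1, 2)))), 9), -10) = Mul(Mul(Add(29, Mul(-5, I, Pow(10, Rational(1, 2)))), 9), -10) = Mul(Add(261, Mul(-45, I, Pow(10, Rational(1, 2)))), -10) = Add(-2610, Mul(450, I, Pow(10, Rational(1, 2))))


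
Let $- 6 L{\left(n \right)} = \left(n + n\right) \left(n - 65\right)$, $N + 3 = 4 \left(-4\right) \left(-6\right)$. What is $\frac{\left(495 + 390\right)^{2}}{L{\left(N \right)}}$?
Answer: $- \frac{783225}{868} \approx -902.33$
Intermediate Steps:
$N = 93$ ($N = -3 + 4 \left(-4\right) \left(-6\right) = -3 - -96 = -3 + 96 = 93$)
$L{\left(n \right)} = - \frac{n \left(-65 + n\right)}{3}$ ($L{\left(n \right)} = - \frac{\left(n + n\right) \left(n - 65\right)}{6} = - \frac{2 n \left(-65 + n\right)}{6} = - \frac{n \left(-65 + n\right)}{3}$)
$\frac{\left(495 + 390\right)^{2}}{L{\left(N \right)}} = \frac{\left(495 + 390\right)^{2}}{\frac{1}{3} \cdot 93 \left(65 - 93\right)} = \frac{885^{2}}{\frac{1}{3} \cdot 93 \left(65 - 93\right)} = \frac{783225}{\frac{1}{3} \cdot 93 \left(-28\right)} = \frac{783225}{-868} = 783225 \left(- \frac{1}{868}\right) = - \frac{783225}{868}$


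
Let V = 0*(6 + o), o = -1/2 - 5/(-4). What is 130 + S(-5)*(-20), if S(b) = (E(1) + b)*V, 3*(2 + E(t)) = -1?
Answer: 130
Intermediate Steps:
o = ¾ (o = -1*½ - 5*(-¼) = -½ + 5/4 = ¾ ≈ 0.75000)
E(t) = -7/3 (E(t) = -2 + (⅓)*(-1) = -2 - ⅓ = -7/3)
V = 0 (V = 0*(6 + ¾) = 0*(27/4) = 0)
S(b) = 0 (S(b) = (-7/3 + b)*0 = 0)
130 + S(-5)*(-20) = 130 + 0*(-20) = 130 + 0 = 130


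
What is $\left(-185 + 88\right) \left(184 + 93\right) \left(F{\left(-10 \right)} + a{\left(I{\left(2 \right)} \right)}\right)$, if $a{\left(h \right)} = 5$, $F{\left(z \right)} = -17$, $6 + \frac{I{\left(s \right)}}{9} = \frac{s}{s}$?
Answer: $322428$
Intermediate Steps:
$I{\left(s \right)} = -45$ ($I{\left(s \right)} = -54 + 9 \frac{s}{s} = -54 + 9 \cdot 1 = -54 + 9 = -45$)
$\left(-185 + 88\right) \left(184 + 93\right) \left(F{\left(-10 \right)} + a{\left(I{\left(2 \right)} \right)}\right) = \left(-185 + 88\right) \left(184 + 93\right) \left(-17 + 5\right) = \left(-97\right) 277 \left(-12\right) = \left(-26869\right) \left(-12\right) = 322428$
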